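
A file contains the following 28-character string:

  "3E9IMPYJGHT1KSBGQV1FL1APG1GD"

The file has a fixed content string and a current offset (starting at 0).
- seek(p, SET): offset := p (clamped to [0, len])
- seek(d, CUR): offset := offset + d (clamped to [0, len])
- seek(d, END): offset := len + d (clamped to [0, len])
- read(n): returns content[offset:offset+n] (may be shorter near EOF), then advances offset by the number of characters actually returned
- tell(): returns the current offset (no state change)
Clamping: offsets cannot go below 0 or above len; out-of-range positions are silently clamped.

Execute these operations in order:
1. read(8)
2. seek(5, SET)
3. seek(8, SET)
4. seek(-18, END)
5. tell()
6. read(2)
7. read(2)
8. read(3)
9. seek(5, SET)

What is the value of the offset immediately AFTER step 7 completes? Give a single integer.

After 1 (read(8)): returned '3E9IMPYJ', offset=8
After 2 (seek(5, SET)): offset=5
After 3 (seek(8, SET)): offset=8
After 4 (seek(-18, END)): offset=10
After 5 (tell()): offset=10
After 6 (read(2)): returned 'T1', offset=12
After 7 (read(2)): returned 'KS', offset=14

Answer: 14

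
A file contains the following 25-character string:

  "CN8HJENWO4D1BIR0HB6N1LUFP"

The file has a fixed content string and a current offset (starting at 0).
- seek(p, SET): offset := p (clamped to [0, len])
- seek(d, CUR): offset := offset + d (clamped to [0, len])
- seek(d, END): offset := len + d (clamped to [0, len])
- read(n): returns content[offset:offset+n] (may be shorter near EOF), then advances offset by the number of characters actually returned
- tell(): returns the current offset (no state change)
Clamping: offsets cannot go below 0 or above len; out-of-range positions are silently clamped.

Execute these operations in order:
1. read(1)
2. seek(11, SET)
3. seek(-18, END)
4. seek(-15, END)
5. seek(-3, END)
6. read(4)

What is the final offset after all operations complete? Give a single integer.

After 1 (read(1)): returned 'C', offset=1
After 2 (seek(11, SET)): offset=11
After 3 (seek(-18, END)): offset=7
After 4 (seek(-15, END)): offset=10
After 5 (seek(-3, END)): offset=22
After 6 (read(4)): returned 'UFP', offset=25

Answer: 25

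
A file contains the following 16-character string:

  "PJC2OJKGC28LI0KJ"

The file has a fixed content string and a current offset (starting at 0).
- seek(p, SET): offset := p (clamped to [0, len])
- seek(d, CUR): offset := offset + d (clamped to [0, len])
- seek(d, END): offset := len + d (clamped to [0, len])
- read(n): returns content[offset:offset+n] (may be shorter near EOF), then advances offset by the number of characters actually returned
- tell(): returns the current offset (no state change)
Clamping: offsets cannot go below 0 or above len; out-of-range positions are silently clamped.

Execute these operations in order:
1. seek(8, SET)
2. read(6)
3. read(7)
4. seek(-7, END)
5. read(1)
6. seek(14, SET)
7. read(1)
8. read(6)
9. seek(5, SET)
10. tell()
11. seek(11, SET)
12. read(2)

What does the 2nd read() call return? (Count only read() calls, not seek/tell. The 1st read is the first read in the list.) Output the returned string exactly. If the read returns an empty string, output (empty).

After 1 (seek(8, SET)): offset=8
After 2 (read(6)): returned 'C28LI0', offset=14
After 3 (read(7)): returned 'KJ', offset=16
After 4 (seek(-7, END)): offset=9
After 5 (read(1)): returned '2', offset=10
After 6 (seek(14, SET)): offset=14
After 7 (read(1)): returned 'K', offset=15
After 8 (read(6)): returned 'J', offset=16
After 9 (seek(5, SET)): offset=5
After 10 (tell()): offset=5
After 11 (seek(11, SET)): offset=11
After 12 (read(2)): returned 'LI', offset=13

Answer: KJ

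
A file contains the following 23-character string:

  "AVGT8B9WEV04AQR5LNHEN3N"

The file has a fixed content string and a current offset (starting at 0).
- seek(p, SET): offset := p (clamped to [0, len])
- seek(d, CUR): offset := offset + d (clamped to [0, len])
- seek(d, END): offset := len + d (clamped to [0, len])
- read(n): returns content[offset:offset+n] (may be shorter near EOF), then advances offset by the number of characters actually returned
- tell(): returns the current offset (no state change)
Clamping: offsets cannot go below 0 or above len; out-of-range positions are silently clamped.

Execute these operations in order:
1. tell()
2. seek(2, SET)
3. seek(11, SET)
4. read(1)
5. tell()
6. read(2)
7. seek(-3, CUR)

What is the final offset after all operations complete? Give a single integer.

Answer: 11

Derivation:
After 1 (tell()): offset=0
After 2 (seek(2, SET)): offset=2
After 3 (seek(11, SET)): offset=11
After 4 (read(1)): returned '4', offset=12
After 5 (tell()): offset=12
After 6 (read(2)): returned 'AQ', offset=14
After 7 (seek(-3, CUR)): offset=11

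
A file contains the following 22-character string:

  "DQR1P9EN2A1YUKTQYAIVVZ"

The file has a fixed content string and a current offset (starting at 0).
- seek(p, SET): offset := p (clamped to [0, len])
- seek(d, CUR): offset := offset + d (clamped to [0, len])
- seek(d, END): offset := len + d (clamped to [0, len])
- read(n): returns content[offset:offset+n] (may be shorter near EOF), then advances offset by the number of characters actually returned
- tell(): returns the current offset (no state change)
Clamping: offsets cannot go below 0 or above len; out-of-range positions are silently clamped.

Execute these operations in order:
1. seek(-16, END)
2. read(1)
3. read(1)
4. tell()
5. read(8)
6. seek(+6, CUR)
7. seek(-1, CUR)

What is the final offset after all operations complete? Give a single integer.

After 1 (seek(-16, END)): offset=6
After 2 (read(1)): returned 'E', offset=7
After 3 (read(1)): returned 'N', offset=8
After 4 (tell()): offset=8
After 5 (read(8)): returned '2A1YUKTQ', offset=16
After 6 (seek(+6, CUR)): offset=22
After 7 (seek(-1, CUR)): offset=21

Answer: 21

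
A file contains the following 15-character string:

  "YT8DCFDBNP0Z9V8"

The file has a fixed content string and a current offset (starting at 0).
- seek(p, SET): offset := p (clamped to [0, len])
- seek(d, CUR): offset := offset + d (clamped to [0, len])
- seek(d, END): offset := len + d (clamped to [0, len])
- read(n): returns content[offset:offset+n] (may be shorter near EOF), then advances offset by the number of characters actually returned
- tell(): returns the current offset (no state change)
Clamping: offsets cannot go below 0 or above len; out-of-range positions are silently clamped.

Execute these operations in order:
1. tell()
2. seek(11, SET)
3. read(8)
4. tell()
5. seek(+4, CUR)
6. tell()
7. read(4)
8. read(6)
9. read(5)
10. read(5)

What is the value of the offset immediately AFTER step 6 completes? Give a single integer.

Answer: 15

Derivation:
After 1 (tell()): offset=0
After 2 (seek(11, SET)): offset=11
After 3 (read(8)): returned 'Z9V8', offset=15
After 4 (tell()): offset=15
After 5 (seek(+4, CUR)): offset=15
After 6 (tell()): offset=15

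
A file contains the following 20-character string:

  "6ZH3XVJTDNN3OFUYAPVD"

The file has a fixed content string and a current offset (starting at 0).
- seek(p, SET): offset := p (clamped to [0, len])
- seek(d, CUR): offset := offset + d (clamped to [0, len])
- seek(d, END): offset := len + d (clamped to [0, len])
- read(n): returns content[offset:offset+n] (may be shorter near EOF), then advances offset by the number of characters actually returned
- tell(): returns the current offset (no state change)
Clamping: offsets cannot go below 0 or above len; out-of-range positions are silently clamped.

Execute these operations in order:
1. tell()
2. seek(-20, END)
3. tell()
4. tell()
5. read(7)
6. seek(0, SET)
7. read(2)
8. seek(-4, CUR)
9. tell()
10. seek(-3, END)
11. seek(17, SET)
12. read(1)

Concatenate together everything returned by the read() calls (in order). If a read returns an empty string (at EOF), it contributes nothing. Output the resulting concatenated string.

Answer: 6ZH3XVJ6ZP

Derivation:
After 1 (tell()): offset=0
After 2 (seek(-20, END)): offset=0
After 3 (tell()): offset=0
After 4 (tell()): offset=0
After 5 (read(7)): returned '6ZH3XVJ', offset=7
After 6 (seek(0, SET)): offset=0
After 7 (read(2)): returned '6Z', offset=2
After 8 (seek(-4, CUR)): offset=0
After 9 (tell()): offset=0
After 10 (seek(-3, END)): offset=17
After 11 (seek(17, SET)): offset=17
After 12 (read(1)): returned 'P', offset=18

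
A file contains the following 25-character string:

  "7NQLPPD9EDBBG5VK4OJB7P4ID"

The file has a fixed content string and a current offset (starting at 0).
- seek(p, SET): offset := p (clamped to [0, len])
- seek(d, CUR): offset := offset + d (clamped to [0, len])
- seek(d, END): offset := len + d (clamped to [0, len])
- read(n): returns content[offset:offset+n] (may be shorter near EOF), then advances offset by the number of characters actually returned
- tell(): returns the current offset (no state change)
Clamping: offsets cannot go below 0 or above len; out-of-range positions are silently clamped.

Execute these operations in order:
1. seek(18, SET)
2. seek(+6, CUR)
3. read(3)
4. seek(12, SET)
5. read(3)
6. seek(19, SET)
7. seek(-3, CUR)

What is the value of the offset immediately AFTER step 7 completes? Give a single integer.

After 1 (seek(18, SET)): offset=18
After 2 (seek(+6, CUR)): offset=24
After 3 (read(3)): returned 'D', offset=25
After 4 (seek(12, SET)): offset=12
After 5 (read(3)): returned 'G5V', offset=15
After 6 (seek(19, SET)): offset=19
After 7 (seek(-3, CUR)): offset=16

Answer: 16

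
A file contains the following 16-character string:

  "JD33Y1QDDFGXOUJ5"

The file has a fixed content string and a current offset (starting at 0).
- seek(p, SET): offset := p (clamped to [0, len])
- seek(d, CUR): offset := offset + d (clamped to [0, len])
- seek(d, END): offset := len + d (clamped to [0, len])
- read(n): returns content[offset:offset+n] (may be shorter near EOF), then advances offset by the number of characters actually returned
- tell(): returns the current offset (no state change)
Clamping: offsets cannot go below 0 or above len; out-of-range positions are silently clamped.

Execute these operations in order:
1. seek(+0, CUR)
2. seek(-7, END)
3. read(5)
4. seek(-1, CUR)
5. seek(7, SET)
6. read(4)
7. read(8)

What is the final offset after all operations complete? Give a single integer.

After 1 (seek(+0, CUR)): offset=0
After 2 (seek(-7, END)): offset=9
After 3 (read(5)): returned 'FGXOU', offset=14
After 4 (seek(-1, CUR)): offset=13
After 5 (seek(7, SET)): offset=7
After 6 (read(4)): returned 'DDFG', offset=11
After 7 (read(8)): returned 'XOUJ5', offset=16

Answer: 16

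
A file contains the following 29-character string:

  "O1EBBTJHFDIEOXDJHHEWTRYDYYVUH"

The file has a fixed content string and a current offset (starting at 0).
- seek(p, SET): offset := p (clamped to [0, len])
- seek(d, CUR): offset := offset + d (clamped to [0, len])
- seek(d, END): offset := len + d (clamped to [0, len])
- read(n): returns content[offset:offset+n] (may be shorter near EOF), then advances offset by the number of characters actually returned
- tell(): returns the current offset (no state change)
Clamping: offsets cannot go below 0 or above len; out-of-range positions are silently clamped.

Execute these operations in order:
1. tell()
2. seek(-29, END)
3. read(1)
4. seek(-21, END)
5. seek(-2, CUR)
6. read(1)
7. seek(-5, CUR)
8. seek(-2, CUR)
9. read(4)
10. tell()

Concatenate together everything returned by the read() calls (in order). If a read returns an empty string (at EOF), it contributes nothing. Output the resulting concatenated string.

Answer: OJO1EB

Derivation:
After 1 (tell()): offset=0
After 2 (seek(-29, END)): offset=0
After 3 (read(1)): returned 'O', offset=1
After 4 (seek(-21, END)): offset=8
After 5 (seek(-2, CUR)): offset=6
After 6 (read(1)): returned 'J', offset=7
After 7 (seek(-5, CUR)): offset=2
After 8 (seek(-2, CUR)): offset=0
After 9 (read(4)): returned 'O1EB', offset=4
After 10 (tell()): offset=4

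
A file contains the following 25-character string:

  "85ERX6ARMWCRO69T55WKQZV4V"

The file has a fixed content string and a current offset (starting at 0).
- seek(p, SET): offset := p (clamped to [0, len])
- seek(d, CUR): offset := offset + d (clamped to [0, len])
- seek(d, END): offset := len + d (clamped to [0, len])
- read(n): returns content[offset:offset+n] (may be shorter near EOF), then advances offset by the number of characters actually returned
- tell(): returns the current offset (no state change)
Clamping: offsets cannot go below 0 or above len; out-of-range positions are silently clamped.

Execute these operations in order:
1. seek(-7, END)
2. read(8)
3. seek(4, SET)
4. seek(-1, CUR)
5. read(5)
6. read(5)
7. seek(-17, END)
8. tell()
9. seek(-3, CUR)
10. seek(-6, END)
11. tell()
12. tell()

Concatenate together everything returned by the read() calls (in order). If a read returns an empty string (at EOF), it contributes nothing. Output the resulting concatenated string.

After 1 (seek(-7, END)): offset=18
After 2 (read(8)): returned 'WKQZV4V', offset=25
After 3 (seek(4, SET)): offset=4
After 4 (seek(-1, CUR)): offset=3
After 5 (read(5)): returned 'RX6AR', offset=8
After 6 (read(5)): returned 'MWCRO', offset=13
After 7 (seek(-17, END)): offset=8
After 8 (tell()): offset=8
After 9 (seek(-3, CUR)): offset=5
After 10 (seek(-6, END)): offset=19
After 11 (tell()): offset=19
After 12 (tell()): offset=19

Answer: WKQZV4VRX6ARMWCRO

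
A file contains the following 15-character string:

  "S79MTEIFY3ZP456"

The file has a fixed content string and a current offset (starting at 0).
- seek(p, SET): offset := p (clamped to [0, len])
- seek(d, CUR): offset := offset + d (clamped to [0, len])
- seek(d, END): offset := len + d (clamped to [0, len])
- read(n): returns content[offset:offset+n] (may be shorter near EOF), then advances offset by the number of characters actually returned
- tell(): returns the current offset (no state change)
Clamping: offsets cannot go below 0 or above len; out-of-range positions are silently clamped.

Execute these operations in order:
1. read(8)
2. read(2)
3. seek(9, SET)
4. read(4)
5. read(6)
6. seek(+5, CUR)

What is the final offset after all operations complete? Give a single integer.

Answer: 15

Derivation:
After 1 (read(8)): returned 'S79MTEIF', offset=8
After 2 (read(2)): returned 'Y3', offset=10
After 3 (seek(9, SET)): offset=9
After 4 (read(4)): returned '3ZP4', offset=13
After 5 (read(6)): returned '56', offset=15
After 6 (seek(+5, CUR)): offset=15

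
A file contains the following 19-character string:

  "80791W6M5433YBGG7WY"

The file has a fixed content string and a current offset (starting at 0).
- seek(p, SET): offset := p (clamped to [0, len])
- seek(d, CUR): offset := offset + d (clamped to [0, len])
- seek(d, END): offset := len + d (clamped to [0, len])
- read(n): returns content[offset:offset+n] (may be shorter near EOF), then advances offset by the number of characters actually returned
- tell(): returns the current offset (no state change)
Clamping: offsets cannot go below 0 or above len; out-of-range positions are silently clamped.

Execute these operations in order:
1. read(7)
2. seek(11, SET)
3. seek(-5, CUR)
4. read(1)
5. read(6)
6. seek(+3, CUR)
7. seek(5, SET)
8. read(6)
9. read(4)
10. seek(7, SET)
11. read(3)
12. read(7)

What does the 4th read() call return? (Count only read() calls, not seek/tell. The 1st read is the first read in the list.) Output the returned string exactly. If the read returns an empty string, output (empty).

After 1 (read(7)): returned '80791W6', offset=7
After 2 (seek(11, SET)): offset=11
After 3 (seek(-5, CUR)): offset=6
After 4 (read(1)): returned '6', offset=7
After 5 (read(6)): returned 'M5433Y', offset=13
After 6 (seek(+3, CUR)): offset=16
After 7 (seek(5, SET)): offset=5
After 8 (read(6)): returned 'W6M543', offset=11
After 9 (read(4)): returned '3YBG', offset=15
After 10 (seek(7, SET)): offset=7
After 11 (read(3)): returned 'M54', offset=10
After 12 (read(7)): returned '33YBGG7', offset=17

Answer: W6M543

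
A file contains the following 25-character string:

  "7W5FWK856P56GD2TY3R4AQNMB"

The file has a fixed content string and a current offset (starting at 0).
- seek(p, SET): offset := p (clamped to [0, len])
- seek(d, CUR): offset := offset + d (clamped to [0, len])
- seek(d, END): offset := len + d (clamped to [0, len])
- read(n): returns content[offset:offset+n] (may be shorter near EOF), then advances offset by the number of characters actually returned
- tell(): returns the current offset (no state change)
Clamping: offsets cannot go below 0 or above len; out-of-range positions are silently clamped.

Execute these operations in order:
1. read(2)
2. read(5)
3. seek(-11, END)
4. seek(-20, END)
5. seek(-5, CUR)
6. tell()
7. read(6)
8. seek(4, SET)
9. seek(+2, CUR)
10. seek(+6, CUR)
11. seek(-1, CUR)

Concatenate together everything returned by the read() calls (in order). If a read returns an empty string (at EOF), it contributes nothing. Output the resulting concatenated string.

After 1 (read(2)): returned '7W', offset=2
After 2 (read(5)): returned '5FWK8', offset=7
After 3 (seek(-11, END)): offset=14
After 4 (seek(-20, END)): offset=5
After 5 (seek(-5, CUR)): offset=0
After 6 (tell()): offset=0
After 7 (read(6)): returned '7W5FWK', offset=6
After 8 (seek(4, SET)): offset=4
After 9 (seek(+2, CUR)): offset=6
After 10 (seek(+6, CUR)): offset=12
After 11 (seek(-1, CUR)): offset=11

Answer: 7W5FWK87W5FWK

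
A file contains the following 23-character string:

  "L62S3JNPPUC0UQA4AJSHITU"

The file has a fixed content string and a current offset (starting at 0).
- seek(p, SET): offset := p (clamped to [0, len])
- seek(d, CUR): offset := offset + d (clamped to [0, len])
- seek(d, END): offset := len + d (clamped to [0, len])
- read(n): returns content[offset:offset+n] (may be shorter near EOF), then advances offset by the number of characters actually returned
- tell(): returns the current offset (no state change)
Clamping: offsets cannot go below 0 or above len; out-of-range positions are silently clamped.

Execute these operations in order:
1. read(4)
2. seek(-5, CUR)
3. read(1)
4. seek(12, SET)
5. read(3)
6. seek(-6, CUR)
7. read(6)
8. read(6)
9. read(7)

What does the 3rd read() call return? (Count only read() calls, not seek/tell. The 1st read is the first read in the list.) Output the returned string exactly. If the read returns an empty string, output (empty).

Answer: UQA

Derivation:
After 1 (read(4)): returned 'L62S', offset=4
After 2 (seek(-5, CUR)): offset=0
After 3 (read(1)): returned 'L', offset=1
After 4 (seek(12, SET)): offset=12
After 5 (read(3)): returned 'UQA', offset=15
After 6 (seek(-6, CUR)): offset=9
After 7 (read(6)): returned 'UC0UQA', offset=15
After 8 (read(6)): returned '4AJSHI', offset=21
After 9 (read(7)): returned 'TU', offset=23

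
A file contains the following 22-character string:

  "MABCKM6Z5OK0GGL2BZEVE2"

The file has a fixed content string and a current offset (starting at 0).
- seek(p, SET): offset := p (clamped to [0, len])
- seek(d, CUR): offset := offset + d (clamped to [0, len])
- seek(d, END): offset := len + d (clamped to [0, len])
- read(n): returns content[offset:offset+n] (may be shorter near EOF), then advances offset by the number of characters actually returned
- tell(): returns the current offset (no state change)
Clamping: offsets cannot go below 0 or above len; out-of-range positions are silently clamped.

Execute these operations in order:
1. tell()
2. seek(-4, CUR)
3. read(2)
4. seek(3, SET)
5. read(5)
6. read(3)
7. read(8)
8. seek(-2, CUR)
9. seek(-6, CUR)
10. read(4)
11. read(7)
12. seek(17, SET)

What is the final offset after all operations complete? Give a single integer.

After 1 (tell()): offset=0
After 2 (seek(-4, CUR)): offset=0
After 3 (read(2)): returned 'MA', offset=2
After 4 (seek(3, SET)): offset=3
After 5 (read(5)): returned 'CKM6Z', offset=8
After 6 (read(3)): returned '5OK', offset=11
After 7 (read(8)): returned '0GGL2BZE', offset=19
After 8 (seek(-2, CUR)): offset=17
After 9 (seek(-6, CUR)): offset=11
After 10 (read(4)): returned '0GGL', offset=15
After 11 (read(7)): returned '2BZEVE2', offset=22
After 12 (seek(17, SET)): offset=17

Answer: 17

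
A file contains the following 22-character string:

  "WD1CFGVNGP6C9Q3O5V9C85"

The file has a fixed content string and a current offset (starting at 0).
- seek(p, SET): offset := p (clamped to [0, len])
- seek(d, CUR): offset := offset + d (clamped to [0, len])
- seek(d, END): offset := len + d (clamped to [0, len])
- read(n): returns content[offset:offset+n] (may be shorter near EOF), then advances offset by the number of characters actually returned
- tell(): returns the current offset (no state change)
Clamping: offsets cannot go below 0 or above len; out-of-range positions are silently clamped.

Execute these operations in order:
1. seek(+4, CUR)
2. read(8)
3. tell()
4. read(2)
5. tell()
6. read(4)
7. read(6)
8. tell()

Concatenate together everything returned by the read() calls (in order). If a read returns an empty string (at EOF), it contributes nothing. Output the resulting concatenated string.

After 1 (seek(+4, CUR)): offset=4
After 2 (read(8)): returned 'FGVNGP6C', offset=12
After 3 (tell()): offset=12
After 4 (read(2)): returned '9Q', offset=14
After 5 (tell()): offset=14
After 6 (read(4)): returned '3O5V', offset=18
After 7 (read(6)): returned '9C85', offset=22
After 8 (tell()): offset=22

Answer: FGVNGP6C9Q3O5V9C85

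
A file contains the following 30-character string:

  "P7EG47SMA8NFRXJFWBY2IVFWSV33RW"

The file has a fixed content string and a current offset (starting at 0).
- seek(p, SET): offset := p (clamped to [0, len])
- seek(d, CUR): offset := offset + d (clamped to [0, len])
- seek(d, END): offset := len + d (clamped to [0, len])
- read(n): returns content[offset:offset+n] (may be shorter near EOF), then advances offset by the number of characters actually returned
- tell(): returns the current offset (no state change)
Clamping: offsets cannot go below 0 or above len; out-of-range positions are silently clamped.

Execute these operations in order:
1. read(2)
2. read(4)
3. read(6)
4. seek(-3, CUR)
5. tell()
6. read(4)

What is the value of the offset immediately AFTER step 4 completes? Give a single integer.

Answer: 9

Derivation:
After 1 (read(2)): returned 'P7', offset=2
After 2 (read(4)): returned 'EG47', offset=6
After 3 (read(6)): returned 'SMA8NF', offset=12
After 4 (seek(-3, CUR)): offset=9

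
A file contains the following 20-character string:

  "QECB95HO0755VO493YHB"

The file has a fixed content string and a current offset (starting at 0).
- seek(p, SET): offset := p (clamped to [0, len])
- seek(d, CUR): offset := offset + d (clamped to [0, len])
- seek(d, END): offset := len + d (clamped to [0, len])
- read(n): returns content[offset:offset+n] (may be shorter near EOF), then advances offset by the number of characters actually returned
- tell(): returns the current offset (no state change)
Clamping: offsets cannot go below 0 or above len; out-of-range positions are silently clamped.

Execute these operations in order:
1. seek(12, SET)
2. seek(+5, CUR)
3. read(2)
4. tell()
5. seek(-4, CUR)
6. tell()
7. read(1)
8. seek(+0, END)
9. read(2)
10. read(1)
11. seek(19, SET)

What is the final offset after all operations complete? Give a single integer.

After 1 (seek(12, SET)): offset=12
After 2 (seek(+5, CUR)): offset=17
After 3 (read(2)): returned 'YH', offset=19
After 4 (tell()): offset=19
After 5 (seek(-4, CUR)): offset=15
After 6 (tell()): offset=15
After 7 (read(1)): returned '9', offset=16
After 8 (seek(+0, END)): offset=20
After 9 (read(2)): returned '', offset=20
After 10 (read(1)): returned '', offset=20
After 11 (seek(19, SET)): offset=19

Answer: 19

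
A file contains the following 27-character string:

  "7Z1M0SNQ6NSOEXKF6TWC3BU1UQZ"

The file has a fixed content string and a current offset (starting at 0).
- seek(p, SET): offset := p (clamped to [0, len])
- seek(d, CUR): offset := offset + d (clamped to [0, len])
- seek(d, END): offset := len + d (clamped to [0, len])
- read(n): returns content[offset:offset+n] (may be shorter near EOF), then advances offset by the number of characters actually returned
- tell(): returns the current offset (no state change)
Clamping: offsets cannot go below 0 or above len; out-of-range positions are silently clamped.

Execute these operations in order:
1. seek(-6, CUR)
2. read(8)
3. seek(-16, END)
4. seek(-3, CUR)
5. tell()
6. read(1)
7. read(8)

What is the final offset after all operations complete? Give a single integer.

After 1 (seek(-6, CUR)): offset=0
After 2 (read(8)): returned '7Z1M0SNQ', offset=8
After 3 (seek(-16, END)): offset=11
After 4 (seek(-3, CUR)): offset=8
After 5 (tell()): offset=8
After 6 (read(1)): returned '6', offset=9
After 7 (read(8)): returned 'NSOEXKF6', offset=17

Answer: 17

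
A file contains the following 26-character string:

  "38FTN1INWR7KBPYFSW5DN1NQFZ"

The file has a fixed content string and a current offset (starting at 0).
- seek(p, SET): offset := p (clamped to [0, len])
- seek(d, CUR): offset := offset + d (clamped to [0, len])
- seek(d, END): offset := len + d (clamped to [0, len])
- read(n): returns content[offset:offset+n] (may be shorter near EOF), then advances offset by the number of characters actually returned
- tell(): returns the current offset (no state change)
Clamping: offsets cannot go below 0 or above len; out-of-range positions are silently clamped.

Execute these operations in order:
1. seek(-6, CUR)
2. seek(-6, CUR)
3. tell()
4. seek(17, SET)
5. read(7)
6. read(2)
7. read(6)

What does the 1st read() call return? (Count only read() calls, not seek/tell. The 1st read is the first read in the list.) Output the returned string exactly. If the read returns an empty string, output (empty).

After 1 (seek(-6, CUR)): offset=0
After 2 (seek(-6, CUR)): offset=0
After 3 (tell()): offset=0
After 4 (seek(17, SET)): offset=17
After 5 (read(7)): returned 'W5DN1NQ', offset=24
After 6 (read(2)): returned 'FZ', offset=26
After 7 (read(6)): returned '', offset=26

Answer: W5DN1NQ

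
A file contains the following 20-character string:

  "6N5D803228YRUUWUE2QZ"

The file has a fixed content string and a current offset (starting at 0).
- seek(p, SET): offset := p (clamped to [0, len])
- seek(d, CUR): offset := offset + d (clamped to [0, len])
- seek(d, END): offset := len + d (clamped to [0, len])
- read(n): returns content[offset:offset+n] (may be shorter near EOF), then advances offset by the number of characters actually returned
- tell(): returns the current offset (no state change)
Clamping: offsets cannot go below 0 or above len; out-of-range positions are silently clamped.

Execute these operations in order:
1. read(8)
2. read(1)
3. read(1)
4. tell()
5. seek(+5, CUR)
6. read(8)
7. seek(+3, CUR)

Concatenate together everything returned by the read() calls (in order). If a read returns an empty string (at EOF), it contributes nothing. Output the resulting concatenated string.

After 1 (read(8)): returned '6N5D8032', offset=8
After 2 (read(1)): returned '2', offset=9
After 3 (read(1)): returned '8', offset=10
After 4 (tell()): offset=10
After 5 (seek(+5, CUR)): offset=15
After 6 (read(8)): returned 'UE2QZ', offset=20
After 7 (seek(+3, CUR)): offset=20

Answer: 6N5D803228UE2QZ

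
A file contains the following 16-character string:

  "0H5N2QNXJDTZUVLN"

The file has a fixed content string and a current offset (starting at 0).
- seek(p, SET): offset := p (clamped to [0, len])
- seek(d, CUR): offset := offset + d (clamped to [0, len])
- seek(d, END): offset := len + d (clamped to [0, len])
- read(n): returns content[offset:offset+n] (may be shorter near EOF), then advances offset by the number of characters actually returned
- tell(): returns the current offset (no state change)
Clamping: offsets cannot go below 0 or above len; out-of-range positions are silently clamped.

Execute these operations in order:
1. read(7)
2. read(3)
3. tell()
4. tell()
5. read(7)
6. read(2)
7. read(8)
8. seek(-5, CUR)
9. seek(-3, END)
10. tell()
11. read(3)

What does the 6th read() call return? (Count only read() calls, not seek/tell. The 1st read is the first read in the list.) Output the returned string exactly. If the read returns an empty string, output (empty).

After 1 (read(7)): returned '0H5N2QN', offset=7
After 2 (read(3)): returned 'XJD', offset=10
After 3 (tell()): offset=10
After 4 (tell()): offset=10
After 5 (read(7)): returned 'TZUVLN', offset=16
After 6 (read(2)): returned '', offset=16
After 7 (read(8)): returned '', offset=16
After 8 (seek(-5, CUR)): offset=11
After 9 (seek(-3, END)): offset=13
After 10 (tell()): offset=13
After 11 (read(3)): returned 'VLN', offset=16

Answer: VLN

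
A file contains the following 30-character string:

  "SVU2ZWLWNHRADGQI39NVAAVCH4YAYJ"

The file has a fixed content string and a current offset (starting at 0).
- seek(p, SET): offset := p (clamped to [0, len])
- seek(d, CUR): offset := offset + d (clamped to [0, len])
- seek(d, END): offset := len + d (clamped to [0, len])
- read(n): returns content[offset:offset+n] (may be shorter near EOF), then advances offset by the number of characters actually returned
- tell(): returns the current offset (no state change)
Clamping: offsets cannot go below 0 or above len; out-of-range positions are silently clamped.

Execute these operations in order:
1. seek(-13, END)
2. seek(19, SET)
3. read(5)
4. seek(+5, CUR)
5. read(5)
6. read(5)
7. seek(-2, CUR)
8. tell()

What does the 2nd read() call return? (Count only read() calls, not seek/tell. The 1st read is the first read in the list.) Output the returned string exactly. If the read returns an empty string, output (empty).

Answer: J

Derivation:
After 1 (seek(-13, END)): offset=17
After 2 (seek(19, SET)): offset=19
After 3 (read(5)): returned 'VAAVC', offset=24
After 4 (seek(+5, CUR)): offset=29
After 5 (read(5)): returned 'J', offset=30
After 6 (read(5)): returned '', offset=30
After 7 (seek(-2, CUR)): offset=28
After 8 (tell()): offset=28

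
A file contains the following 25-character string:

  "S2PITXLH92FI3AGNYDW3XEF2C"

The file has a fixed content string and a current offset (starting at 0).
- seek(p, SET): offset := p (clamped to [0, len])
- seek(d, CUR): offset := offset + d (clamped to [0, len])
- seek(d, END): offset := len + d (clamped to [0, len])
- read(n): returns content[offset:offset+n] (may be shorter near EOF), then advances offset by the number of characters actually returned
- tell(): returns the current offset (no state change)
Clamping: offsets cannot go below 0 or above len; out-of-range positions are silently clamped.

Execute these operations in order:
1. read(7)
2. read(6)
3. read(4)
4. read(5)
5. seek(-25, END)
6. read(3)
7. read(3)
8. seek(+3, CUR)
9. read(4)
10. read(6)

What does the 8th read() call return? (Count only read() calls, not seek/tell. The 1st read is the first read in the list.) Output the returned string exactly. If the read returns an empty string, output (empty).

After 1 (read(7)): returned 'S2PITXL', offset=7
After 2 (read(6)): returned 'H92FI3', offset=13
After 3 (read(4)): returned 'AGNY', offset=17
After 4 (read(5)): returned 'DW3XE', offset=22
After 5 (seek(-25, END)): offset=0
After 6 (read(3)): returned 'S2P', offset=3
After 7 (read(3)): returned 'ITX', offset=6
After 8 (seek(+3, CUR)): offset=9
After 9 (read(4)): returned '2FI3', offset=13
After 10 (read(6)): returned 'AGNYDW', offset=19

Answer: AGNYDW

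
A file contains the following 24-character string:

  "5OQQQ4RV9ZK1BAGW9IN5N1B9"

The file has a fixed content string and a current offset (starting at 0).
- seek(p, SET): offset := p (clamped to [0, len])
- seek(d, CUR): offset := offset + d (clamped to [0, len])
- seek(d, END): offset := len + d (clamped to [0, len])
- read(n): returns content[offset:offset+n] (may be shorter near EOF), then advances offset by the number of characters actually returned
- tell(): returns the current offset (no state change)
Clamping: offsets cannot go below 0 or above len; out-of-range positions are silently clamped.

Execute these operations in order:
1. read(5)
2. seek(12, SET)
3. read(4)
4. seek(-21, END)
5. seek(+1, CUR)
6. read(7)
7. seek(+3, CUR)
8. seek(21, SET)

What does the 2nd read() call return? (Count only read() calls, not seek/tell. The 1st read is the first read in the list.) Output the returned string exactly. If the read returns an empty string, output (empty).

Answer: BAGW

Derivation:
After 1 (read(5)): returned '5OQQQ', offset=5
After 2 (seek(12, SET)): offset=12
After 3 (read(4)): returned 'BAGW', offset=16
After 4 (seek(-21, END)): offset=3
After 5 (seek(+1, CUR)): offset=4
After 6 (read(7)): returned 'Q4RV9ZK', offset=11
After 7 (seek(+3, CUR)): offset=14
After 8 (seek(21, SET)): offset=21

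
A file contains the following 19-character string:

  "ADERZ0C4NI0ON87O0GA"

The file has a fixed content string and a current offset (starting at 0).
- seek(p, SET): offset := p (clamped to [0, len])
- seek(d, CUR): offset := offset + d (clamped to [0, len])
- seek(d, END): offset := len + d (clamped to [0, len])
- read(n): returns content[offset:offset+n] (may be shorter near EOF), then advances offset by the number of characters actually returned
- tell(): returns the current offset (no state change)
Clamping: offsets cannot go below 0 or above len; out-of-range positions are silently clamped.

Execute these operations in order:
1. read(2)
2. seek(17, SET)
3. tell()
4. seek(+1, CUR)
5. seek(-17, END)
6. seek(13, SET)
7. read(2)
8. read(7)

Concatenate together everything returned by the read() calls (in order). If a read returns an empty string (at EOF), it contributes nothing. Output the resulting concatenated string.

After 1 (read(2)): returned 'AD', offset=2
After 2 (seek(17, SET)): offset=17
After 3 (tell()): offset=17
After 4 (seek(+1, CUR)): offset=18
After 5 (seek(-17, END)): offset=2
After 6 (seek(13, SET)): offset=13
After 7 (read(2)): returned '87', offset=15
After 8 (read(7)): returned 'O0GA', offset=19

Answer: AD87O0GA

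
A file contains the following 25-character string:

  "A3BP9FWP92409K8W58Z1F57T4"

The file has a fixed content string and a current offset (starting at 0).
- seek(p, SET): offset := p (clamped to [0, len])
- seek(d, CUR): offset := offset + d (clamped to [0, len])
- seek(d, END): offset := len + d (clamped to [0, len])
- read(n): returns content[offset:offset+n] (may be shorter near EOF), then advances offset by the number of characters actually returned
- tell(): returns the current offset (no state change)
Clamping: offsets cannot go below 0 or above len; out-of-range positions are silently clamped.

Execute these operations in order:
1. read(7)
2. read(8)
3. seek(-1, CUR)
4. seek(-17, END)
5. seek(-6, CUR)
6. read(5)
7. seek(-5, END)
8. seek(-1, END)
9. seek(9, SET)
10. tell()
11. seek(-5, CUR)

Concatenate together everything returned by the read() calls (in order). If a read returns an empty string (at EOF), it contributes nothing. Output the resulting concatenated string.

Answer: A3BP9FWP92409K8BP9FW

Derivation:
After 1 (read(7)): returned 'A3BP9FW', offset=7
After 2 (read(8)): returned 'P92409K8', offset=15
After 3 (seek(-1, CUR)): offset=14
After 4 (seek(-17, END)): offset=8
After 5 (seek(-6, CUR)): offset=2
After 6 (read(5)): returned 'BP9FW', offset=7
After 7 (seek(-5, END)): offset=20
After 8 (seek(-1, END)): offset=24
After 9 (seek(9, SET)): offset=9
After 10 (tell()): offset=9
After 11 (seek(-5, CUR)): offset=4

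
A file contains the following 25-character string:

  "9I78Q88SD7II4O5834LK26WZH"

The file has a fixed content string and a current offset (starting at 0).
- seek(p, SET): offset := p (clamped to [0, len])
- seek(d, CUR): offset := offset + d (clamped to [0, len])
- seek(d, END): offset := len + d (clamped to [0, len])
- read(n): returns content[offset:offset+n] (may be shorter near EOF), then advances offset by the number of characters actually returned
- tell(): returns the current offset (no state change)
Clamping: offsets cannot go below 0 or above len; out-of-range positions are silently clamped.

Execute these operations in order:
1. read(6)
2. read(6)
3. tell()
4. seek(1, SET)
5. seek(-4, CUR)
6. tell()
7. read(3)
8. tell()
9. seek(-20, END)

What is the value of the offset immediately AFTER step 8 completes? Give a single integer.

After 1 (read(6)): returned '9I78Q8', offset=6
After 2 (read(6)): returned '8SD7II', offset=12
After 3 (tell()): offset=12
After 4 (seek(1, SET)): offset=1
After 5 (seek(-4, CUR)): offset=0
After 6 (tell()): offset=0
After 7 (read(3)): returned '9I7', offset=3
After 8 (tell()): offset=3

Answer: 3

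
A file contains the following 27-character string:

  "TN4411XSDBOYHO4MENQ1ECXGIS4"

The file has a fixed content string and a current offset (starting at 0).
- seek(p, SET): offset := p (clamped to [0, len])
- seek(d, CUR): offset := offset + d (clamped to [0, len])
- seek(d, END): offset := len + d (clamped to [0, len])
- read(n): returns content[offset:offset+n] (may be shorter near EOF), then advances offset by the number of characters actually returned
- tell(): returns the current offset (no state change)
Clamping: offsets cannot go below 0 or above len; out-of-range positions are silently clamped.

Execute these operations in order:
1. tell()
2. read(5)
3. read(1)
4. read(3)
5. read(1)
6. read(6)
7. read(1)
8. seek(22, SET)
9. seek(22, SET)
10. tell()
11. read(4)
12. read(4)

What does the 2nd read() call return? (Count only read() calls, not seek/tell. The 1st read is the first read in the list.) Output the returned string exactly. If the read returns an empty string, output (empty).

Answer: 1

Derivation:
After 1 (tell()): offset=0
After 2 (read(5)): returned 'TN441', offset=5
After 3 (read(1)): returned '1', offset=6
After 4 (read(3)): returned 'XSD', offset=9
After 5 (read(1)): returned 'B', offset=10
After 6 (read(6)): returned 'OYHO4M', offset=16
After 7 (read(1)): returned 'E', offset=17
After 8 (seek(22, SET)): offset=22
After 9 (seek(22, SET)): offset=22
After 10 (tell()): offset=22
After 11 (read(4)): returned 'XGIS', offset=26
After 12 (read(4)): returned '4', offset=27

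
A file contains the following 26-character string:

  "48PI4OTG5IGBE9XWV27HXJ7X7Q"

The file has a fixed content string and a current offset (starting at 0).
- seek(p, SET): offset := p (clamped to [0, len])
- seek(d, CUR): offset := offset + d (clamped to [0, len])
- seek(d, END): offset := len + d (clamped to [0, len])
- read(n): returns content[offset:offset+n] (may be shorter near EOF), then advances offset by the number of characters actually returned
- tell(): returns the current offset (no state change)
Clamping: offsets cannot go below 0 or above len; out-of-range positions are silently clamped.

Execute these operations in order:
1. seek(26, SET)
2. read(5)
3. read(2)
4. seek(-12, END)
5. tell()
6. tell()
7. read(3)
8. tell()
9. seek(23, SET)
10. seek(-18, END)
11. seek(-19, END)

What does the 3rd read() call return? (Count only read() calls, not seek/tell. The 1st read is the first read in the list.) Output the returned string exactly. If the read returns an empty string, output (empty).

After 1 (seek(26, SET)): offset=26
After 2 (read(5)): returned '', offset=26
After 3 (read(2)): returned '', offset=26
After 4 (seek(-12, END)): offset=14
After 5 (tell()): offset=14
After 6 (tell()): offset=14
After 7 (read(3)): returned 'XWV', offset=17
After 8 (tell()): offset=17
After 9 (seek(23, SET)): offset=23
After 10 (seek(-18, END)): offset=8
After 11 (seek(-19, END)): offset=7

Answer: XWV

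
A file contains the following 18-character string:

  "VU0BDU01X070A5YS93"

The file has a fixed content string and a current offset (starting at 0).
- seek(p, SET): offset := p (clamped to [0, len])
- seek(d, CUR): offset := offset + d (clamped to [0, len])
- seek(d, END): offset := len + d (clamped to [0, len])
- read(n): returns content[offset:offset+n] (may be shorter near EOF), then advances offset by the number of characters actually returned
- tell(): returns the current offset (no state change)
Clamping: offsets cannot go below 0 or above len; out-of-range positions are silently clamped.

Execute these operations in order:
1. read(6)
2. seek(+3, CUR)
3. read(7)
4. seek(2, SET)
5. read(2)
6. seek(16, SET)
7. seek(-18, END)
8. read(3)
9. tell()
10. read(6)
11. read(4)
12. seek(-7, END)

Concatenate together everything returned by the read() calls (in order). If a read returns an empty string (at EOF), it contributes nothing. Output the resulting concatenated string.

After 1 (read(6)): returned 'VU0BDU', offset=6
After 2 (seek(+3, CUR)): offset=9
After 3 (read(7)): returned '070A5YS', offset=16
After 4 (seek(2, SET)): offset=2
After 5 (read(2)): returned '0B', offset=4
After 6 (seek(16, SET)): offset=16
After 7 (seek(-18, END)): offset=0
After 8 (read(3)): returned 'VU0', offset=3
After 9 (tell()): offset=3
After 10 (read(6)): returned 'BDU01X', offset=9
After 11 (read(4)): returned '070A', offset=13
After 12 (seek(-7, END)): offset=11

Answer: VU0BDU070A5YS0BVU0BDU01X070A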